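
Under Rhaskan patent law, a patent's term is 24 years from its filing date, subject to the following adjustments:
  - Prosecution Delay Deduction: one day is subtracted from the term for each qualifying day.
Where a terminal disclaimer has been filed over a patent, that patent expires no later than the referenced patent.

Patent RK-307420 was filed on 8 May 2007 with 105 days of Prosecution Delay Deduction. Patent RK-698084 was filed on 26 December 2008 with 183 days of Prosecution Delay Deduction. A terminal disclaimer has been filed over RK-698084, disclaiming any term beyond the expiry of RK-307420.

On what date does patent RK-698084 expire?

Natural term of RK-698084:
  Base: filing + 24 years → 26 December 2032.
  Prosecution Delay Deduction: −183 days → 26 June 2032.
Expiry of referenced patent RK-307420:
  Base: filing + 24 years → 8 May 2031.
  Prosecution Delay Deduction: −105 days → 23 January 2031.
Terminal disclaimer: RK-698084 expires on the earlier of 26 June 2032 and 23 January 2031.

2031-01-23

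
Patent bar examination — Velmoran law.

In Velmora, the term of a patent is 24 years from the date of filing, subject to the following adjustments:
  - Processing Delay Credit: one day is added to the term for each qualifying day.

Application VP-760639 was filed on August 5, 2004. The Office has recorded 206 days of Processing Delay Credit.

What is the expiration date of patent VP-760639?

Base term: filing date + 24 years → 5 August 2028.
Processing Delay Credit: +206 days → 27 February 2029.

2029-02-27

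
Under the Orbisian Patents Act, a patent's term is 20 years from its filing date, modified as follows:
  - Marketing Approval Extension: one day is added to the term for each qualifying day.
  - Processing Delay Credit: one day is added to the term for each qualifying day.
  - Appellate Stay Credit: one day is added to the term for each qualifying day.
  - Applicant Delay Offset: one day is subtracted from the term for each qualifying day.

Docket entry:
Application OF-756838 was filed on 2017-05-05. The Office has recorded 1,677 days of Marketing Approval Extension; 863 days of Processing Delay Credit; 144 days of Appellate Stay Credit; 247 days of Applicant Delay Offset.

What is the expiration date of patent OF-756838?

2044-01-06

Base term: filing date + 20 years → 5 May 2037.
Marketing Approval Extension: +1677 days → 7 December 2041.
Processing Delay Credit: +863 days → 18 April 2044.
Appellate Stay Credit: +144 days → 9 September 2044.
Applicant Delay Offset: −247 days → 6 January 2044.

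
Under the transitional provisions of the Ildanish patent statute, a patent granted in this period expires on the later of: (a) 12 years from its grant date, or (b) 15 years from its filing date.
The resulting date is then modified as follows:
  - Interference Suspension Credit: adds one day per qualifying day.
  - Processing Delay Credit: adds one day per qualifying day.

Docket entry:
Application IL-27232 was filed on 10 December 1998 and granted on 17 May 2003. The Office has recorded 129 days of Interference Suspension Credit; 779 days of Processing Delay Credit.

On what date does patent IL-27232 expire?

(a) grant + 12 years → 17 May 2015.
(b) filing + 15 years → 10 December 2013.
Later of the two: 17 May 2015.
Interference Suspension Credit: +129 days → 23 September 2015.
Processing Delay Credit: +779 days → 10 November 2017.

2017-11-10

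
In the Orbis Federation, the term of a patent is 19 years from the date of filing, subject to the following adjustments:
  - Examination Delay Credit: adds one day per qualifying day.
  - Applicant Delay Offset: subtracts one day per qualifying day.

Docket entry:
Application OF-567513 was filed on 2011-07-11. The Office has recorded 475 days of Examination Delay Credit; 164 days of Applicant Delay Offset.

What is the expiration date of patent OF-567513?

Base term: filing date + 19 years → 11 July 2030.
Examination Delay Credit: +475 days → 29 October 2031.
Applicant Delay Offset: −164 days → 18 May 2031.

May 18, 2031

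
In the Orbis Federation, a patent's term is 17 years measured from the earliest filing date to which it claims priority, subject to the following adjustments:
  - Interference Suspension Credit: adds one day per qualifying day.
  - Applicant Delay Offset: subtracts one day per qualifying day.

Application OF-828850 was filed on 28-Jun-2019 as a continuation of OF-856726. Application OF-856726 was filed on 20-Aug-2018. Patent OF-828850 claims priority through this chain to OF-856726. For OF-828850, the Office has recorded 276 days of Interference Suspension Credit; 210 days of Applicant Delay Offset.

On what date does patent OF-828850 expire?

Earliest priority filing: 20 August 2018.
Base term: 20 August 2018 + 17 years → 20 August 2035.
Interference Suspension Credit: +276 days → 22 May 2036.
Applicant Delay Offset: −210 days → 25 October 2035.

2035-10-25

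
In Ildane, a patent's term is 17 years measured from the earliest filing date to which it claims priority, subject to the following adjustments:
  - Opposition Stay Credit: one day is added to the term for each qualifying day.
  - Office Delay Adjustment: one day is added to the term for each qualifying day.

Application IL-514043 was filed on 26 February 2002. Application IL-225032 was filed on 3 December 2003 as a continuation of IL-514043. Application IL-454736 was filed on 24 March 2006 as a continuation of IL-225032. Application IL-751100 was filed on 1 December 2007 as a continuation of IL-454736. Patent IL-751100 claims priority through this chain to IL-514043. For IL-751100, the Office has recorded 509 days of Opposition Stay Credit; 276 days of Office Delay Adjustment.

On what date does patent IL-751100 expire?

Earliest priority filing: 26 February 2002.
Base term: 26 February 2002 + 17 years → 26 February 2019.
Opposition Stay Credit: +509 days → 19 July 2020.
Office Delay Adjustment: +276 days → 21 April 2021.

April 21, 2021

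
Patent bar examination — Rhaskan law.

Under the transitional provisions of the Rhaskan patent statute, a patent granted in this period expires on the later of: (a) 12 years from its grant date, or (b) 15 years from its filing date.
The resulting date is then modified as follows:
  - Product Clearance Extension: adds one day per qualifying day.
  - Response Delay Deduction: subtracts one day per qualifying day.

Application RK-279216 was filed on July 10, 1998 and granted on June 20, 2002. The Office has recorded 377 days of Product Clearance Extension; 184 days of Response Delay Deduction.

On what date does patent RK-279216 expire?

(a) grant + 12 years → 20 June 2014.
(b) filing + 15 years → 10 July 2013.
Later of the two: 20 June 2014.
Product Clearance Extension: +377 days → 2 July 2015.
Response Delay Deduction: −184 days → 30 December 2014.

2014-12-30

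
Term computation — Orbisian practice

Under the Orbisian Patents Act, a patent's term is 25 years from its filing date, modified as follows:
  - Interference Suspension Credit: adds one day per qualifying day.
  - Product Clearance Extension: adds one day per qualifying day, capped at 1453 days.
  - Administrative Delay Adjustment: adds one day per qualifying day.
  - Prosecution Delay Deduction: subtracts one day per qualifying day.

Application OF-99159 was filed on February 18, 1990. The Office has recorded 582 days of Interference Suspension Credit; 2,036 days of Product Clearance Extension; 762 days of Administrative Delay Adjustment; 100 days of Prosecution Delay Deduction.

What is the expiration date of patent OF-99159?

2022-07-08

Base term: filing date + 25 years → 18 February 2015.
Interference Suspension Credit: +582 days → 22 September 2016.
Product Clearance Extension: 2036 days claimed exceeds the 1453-day cap, so +1453 days → 14 September 2020.
Administrative Delay Adjustment: +762 days → 16 October 2022.
Prosecution Delay Deduction: −100 days → 8 July 2022.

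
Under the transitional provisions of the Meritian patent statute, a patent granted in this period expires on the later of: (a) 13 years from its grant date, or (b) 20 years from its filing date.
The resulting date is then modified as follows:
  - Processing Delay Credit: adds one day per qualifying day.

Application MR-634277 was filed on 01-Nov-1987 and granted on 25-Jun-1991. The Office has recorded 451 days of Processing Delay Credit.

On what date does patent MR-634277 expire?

January 25, 2009

(a) grant + 13 years → 25 June 2004.
(b) filing + 20 years → 1 November 2007.
Later of the two: 1 November 2007.
Processing Delay Credit: +451 days → 25 January 2009.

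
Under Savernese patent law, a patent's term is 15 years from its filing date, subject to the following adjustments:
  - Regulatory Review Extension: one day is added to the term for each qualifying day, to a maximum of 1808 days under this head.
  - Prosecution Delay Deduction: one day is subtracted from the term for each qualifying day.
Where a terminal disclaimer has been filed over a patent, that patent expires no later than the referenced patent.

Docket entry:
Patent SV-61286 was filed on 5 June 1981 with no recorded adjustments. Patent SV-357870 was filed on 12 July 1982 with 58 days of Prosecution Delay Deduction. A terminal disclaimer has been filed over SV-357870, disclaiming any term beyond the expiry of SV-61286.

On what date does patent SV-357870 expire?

June 5, 1996

Natural term of SV-357870:
  Base: filing + 15 years → 12 July 1997.
  Prosecution Delay Deduction: −58 days → 15 May 1997.
Expiry of referenced patent SV-61286:
  Base: filing + 15 years → 5 June 1996.
Terminal disclaimer: SV-357870 expires on the earlier of 15 May 1997 and 5 June 1996.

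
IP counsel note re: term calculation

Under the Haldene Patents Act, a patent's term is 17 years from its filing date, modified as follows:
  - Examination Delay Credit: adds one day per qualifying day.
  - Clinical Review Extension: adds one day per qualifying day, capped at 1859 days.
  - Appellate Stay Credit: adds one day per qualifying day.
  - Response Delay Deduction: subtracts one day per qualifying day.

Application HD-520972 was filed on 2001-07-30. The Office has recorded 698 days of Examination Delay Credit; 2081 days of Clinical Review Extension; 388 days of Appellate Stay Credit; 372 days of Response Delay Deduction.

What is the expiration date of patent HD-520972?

2025-08-15

Base term: filing date + 17 years → 30 July 2018.
Examination Delay Credit: +698 days → 27 June 2020.
Clinical Review Extension: 2081 days claimed exceeds the 1859-day cap, so +1859 days → 30 July 2025.
Appellate Stay Credit: +388 days → 22 August 2026.
Response Delay Deduction: −372 days → 15 August 2025.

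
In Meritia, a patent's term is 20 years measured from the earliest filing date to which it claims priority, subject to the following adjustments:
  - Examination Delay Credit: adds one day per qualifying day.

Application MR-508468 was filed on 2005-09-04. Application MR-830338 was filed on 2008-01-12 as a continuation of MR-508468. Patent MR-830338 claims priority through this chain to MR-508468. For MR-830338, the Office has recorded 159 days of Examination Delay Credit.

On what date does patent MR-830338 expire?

2026-02-10

Earliest priority filing: 4 September 2005.
Base term: 4 September 2005 + 20 years → 4 September 2025.
Examination Delay Credit: +159 days → 10 February 2026.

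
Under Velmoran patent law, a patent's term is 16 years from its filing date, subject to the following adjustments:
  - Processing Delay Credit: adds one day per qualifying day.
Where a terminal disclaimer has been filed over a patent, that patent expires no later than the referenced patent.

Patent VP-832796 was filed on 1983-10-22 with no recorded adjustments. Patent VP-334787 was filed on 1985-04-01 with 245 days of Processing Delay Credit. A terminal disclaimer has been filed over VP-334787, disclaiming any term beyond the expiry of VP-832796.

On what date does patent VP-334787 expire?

1999-10-22

Natural term of VP-334787:
  Base: filing + 16 years → 1 April 2001.
  Processing Delay Credit: +245 days → 2 December 2001.
Expiry of referenced patent VP-832796:
  Base: filing + 16 years → 22 October 1999.
Terminal disclaimer: VP-334787 expires on the earlier of 2 December 2001 and 22 October 1999.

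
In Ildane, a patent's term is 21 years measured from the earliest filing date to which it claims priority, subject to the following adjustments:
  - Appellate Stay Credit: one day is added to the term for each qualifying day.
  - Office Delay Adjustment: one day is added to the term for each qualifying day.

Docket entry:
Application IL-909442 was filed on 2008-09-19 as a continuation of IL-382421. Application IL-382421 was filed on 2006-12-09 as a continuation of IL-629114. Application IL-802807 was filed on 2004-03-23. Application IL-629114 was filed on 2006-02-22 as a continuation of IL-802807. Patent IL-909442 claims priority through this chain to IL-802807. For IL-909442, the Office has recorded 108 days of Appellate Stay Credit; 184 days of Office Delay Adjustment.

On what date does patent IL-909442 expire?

2026-01-09

Earliest priority filing: 23 March 2004.
Base term: 23 March 2004 + 21 years → 23 March 2025.
Appellate Stay Credit: +108 days → 9 July 2025.
Office Delay Adjustment: +184 days → 9 January 2026.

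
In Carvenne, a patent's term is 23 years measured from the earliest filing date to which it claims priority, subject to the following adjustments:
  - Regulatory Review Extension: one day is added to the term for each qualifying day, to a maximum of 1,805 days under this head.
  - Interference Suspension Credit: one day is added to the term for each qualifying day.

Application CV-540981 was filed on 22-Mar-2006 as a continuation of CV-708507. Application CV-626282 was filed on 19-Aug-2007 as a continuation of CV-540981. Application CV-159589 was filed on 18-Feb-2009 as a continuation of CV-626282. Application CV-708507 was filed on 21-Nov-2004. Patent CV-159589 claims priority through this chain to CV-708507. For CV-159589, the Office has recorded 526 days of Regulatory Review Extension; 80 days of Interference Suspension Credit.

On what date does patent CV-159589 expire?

July 19, 2029

Earliest priority filing: 21 November 2004.
Base term: 21 November 2004 + 23 years → 21 November 2027.
Regulatory Review Extension: 526 days (within the 1805-day cap) → +526 days → 30 April 2029.
Interference Suspension Credit: +80 days → 19 July 2029.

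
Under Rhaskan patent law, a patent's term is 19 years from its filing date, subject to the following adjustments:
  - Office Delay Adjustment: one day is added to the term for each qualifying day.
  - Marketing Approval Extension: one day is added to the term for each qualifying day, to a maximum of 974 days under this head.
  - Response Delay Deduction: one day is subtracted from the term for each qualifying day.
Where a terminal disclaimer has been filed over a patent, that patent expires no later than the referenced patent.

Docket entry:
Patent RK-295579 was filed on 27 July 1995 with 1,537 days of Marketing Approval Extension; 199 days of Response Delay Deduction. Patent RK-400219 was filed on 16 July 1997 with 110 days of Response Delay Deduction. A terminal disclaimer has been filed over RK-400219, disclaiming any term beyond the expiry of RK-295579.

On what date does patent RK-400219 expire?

Natural term of RK-400219:
  Base: filing + 19 years → 16 July 2016.
  Response Delay Deduction: −110 days → 28 March 2016.
Expiry of referenced patent RK-295579:
  Base: filing + 19 years → 27 July 2014.
  Marketing Approval Extension: 1537 days claimed exceeds the 974-day cap, so +974 days → 27 March 2017.
  Response Delay Deduction: −199 days → 9 September 2016.
Terminal disclaimer: RK-400219 expires on the earlier of 28 March 2016 and 9 September 2016.

March 28, 2016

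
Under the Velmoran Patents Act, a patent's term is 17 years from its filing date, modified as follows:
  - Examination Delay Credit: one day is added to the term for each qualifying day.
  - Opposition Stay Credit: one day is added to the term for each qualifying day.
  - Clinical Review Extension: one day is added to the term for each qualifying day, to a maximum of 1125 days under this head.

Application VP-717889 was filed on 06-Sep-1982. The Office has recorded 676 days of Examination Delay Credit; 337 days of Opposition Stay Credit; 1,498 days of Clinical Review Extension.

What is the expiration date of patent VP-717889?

Base term: filing date + 17 years → 6 September 1999.
Examination Delay Credit: +676 days → 13 July 2001.
Opposition Stay Credit: +337 days → 15 June 2002.
Clinical Review Extension: 1498 days claimed exceeds the 1125-day cap, so +1125 days → 14 July 2005.

2005-07-14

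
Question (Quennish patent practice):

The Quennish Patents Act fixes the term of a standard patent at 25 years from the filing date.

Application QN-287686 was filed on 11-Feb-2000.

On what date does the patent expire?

Filing date + 25 years → 11 February 2025.

2025-02-11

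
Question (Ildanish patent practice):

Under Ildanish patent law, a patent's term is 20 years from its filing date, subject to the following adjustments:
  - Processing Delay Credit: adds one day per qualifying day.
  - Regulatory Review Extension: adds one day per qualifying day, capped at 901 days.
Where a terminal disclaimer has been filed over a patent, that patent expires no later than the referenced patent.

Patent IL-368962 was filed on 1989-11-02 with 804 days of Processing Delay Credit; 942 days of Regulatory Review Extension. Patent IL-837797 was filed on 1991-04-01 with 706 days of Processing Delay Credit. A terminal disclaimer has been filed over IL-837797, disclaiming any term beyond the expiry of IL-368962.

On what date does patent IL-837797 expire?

March 7, 2013

Natural term of IL-837797:
  Base: filing + 20 years → 1 April 2011.
  Processing Delay Credit: +706 days → 7 March 2013.
Expiry of referenced patent IL-368962:
  Base: filing + 20 years → 2 November 2009.
  Processing Delay Credit: +804 days → 15 January 2012.
  Regulatory Review Extension: 942 days claimed exceeds the 901-day cap, so +901 days → 4 July 2014.
Terminal disclaimer: IL-837797 expires on the earlier of 7 March 2013 and 4 July 2014.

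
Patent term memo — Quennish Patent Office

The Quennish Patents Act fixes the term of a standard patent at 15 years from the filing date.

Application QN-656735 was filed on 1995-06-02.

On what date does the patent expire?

2010-06-02

Filing date + 15 years → 2 June 2010.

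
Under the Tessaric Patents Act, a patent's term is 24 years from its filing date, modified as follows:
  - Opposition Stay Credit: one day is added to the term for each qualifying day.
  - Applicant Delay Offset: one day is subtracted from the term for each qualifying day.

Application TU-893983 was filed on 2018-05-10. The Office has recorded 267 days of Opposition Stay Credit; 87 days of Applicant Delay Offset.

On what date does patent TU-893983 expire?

2042-11-06

Base term: filing date + 24 years → 10 May 2042.
Opposition Stay Credit: +267 days → 1 February 2043.
Applicant Delay Offset: −87 days → 6 November 2042.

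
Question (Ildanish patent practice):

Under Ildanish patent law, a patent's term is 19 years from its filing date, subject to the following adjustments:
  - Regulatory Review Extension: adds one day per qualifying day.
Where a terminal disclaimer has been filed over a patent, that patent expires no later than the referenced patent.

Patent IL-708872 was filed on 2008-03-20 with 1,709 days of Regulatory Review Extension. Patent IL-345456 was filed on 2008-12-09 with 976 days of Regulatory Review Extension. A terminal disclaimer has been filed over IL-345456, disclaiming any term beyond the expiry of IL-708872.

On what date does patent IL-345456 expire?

August 11, 2030

Natural term of IL-345456:
  Base: filing + 19 years → 9 December 2027.
  Regulatory Review Extension: +976 days → 11 August 2030.
Expiry of referenced patent IL-708872:
  Base: filing + 19 years → 20 March 2027.
  Regulatory Review Extension: +1709 days → 23 November 2031.
Terminal disclaimer: IL-345456 expires on the earlier of 11 August 2030 and 23 November 2031.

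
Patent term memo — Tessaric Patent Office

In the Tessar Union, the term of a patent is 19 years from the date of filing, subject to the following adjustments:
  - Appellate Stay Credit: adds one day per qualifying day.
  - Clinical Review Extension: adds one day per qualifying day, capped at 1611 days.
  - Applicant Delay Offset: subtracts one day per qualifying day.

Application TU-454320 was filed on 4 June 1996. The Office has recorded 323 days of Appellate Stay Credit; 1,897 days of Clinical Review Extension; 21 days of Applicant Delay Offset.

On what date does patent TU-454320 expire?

August 29, 2020

Base term: filing date + 19 years → 4 June 2015.
Appellate Stay Credit: +323 days → 22 April 2016.
Clinical Review Extension: 1897 days claimed exceeds the 1611-day cap, so +1611 days → 19 September 2020.
Applicant Delay Offset: −21 days → 29 August 2020.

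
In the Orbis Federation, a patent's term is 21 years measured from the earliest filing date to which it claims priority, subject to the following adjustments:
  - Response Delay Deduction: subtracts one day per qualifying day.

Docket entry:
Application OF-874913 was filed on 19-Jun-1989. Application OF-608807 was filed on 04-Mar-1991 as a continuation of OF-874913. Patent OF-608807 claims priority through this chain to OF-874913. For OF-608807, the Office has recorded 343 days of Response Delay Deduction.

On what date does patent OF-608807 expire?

July 11, 2009

Earliest priority filing: 19 June 1989.
Base term: 19 June 1989 + 21 years → 19 June 2010.
Response Delay Deduction: −343 days → 11 July 2009.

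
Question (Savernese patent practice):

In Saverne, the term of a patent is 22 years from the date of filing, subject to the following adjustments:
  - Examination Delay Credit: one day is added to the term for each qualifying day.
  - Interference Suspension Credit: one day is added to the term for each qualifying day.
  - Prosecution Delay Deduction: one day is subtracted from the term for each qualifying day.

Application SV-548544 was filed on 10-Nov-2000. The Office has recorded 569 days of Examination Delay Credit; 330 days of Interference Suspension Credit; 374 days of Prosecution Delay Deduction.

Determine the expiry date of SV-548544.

2024-04-18

Base term: filing date + 22 years → 10 November 2022.
Examination Delay Credit: +569 days → 1 June 2024.
Interference Suspension Credit: +330 days → 27 April 2025.
Prosecution Delay Deduction: −374 days → 18 April 2024.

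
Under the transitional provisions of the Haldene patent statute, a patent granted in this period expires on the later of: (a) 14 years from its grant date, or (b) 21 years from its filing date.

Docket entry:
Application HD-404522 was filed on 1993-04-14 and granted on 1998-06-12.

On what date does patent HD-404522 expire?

(a) grant + 14 years → 12 June 2012.
(b) filing + 21 years → 14 April 2014.
Later of the two: 14 April 2014.

2014-04-14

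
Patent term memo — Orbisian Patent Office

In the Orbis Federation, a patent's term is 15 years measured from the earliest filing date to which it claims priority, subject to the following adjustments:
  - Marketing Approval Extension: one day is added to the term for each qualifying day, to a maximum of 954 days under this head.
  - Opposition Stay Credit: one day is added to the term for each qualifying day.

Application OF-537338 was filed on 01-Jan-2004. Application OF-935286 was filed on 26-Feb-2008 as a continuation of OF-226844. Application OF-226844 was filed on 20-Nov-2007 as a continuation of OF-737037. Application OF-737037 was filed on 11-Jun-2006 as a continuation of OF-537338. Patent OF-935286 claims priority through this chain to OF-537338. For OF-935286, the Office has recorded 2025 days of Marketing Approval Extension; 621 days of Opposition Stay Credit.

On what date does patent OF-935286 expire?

Earliest priority filing: 1 January 2004.
Base term: 1 January 2004 + 15 years → 1 January 2019.
Marketing Approval Extension: 2025 days claimed exceeds the 954-day cap, so +954 days → 12 August 2021.
Opposition Stay Credit: +621 days → 25 April 2023.

2023-04-25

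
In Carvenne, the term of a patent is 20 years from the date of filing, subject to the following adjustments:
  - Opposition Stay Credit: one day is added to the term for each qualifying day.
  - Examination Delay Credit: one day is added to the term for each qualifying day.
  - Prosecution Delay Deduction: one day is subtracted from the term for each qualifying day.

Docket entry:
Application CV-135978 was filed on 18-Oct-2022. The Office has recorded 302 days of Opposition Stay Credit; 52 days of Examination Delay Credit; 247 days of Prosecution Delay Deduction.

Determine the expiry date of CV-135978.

February 2, 2043

Base term: filing date + 20 years → 18 October 2042.
Opposition Stay Credit: +302 days → 16 August 2043.
Examination Delay Credit: +52 days → 7 October 2043.
Prosecution Delay Deduction: −247 days → 2 February 2043.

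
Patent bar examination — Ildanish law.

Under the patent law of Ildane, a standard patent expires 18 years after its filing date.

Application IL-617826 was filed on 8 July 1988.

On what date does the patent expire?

2006-07-08

Filing date + 18 years → 8 July 2006.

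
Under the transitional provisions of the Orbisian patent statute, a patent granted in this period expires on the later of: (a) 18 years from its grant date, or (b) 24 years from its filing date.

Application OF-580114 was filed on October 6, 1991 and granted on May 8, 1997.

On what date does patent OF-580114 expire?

(a) grant + 18 years → 8 May 2015.
(b) filing + 24 years → 6 October 2015.
Later of the two: 6 October 2015.

2015-10-06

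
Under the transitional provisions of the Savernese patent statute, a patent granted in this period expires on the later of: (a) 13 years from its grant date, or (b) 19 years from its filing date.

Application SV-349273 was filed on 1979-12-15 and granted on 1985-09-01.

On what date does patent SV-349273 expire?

(a) grant + 13 years → 1 September 1998.
(b) filing + 19 years → 15 December 1998.
Later of the two: 15 December 1998.

December 15, 1998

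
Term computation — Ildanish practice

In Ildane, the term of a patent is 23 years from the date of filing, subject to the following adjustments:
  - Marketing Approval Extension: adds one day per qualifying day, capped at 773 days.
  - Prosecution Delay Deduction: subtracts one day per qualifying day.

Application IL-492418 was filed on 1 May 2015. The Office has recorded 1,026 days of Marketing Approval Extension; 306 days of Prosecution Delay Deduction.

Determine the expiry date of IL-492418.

Base term: filing date + 23 years → 1 May 2038.
Marketing Approval Extension: 1026 days claimed exceeds the 773-day cap, so +773 days → 12 June 2040.
Prosecution Delay Deduction: −306 days → 11 August 2039.

August 11, 2039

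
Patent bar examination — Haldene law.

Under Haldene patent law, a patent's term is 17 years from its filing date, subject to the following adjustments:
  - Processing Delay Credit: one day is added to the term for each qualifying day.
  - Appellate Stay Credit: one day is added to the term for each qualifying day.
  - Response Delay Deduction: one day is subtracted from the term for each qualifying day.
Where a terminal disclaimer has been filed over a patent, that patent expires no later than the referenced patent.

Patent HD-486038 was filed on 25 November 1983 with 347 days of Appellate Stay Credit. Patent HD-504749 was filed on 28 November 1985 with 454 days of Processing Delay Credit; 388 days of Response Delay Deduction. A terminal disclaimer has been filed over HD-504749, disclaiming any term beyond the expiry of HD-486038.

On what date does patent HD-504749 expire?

Natural term of HD-504749:
  Base: filing + 17 years → 28 November 2002.
  Processing Delay Credit: +454 days → 25 February 2004.
  Response Delay Deduction: −388 days → 2 February 2003.
Expiry of referenced patent HD-486038:
  Base: filing + 17 years → 25 November 2000.
  Appellate Stay Credit: +347 days → 7 November 2001.
Terminal disclaimer: HD-504749 expires on the earlier of 2 February 2003 and 7 November 2001.

2001-11-07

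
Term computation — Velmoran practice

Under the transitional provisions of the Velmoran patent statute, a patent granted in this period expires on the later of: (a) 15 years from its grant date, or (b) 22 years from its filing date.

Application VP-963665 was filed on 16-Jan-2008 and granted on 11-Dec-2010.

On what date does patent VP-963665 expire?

2030-01-16

(a) grant + 15 years → 11 December 2025.
(b) filing + 22 years → 16 January 2030.
Later of the two: 16 January 2030.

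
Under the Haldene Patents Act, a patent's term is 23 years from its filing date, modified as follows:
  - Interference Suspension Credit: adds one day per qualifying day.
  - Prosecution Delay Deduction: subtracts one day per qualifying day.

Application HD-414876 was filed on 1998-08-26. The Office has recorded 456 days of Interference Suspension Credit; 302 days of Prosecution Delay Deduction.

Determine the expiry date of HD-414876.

Base term: filing date + 23 years → 26 August 2021.
Interference Suspension Credit: +456 days → 25 November 2022.
Prosecution Delay Deduction: −302 days → 27 January 2022.

January 27, 2022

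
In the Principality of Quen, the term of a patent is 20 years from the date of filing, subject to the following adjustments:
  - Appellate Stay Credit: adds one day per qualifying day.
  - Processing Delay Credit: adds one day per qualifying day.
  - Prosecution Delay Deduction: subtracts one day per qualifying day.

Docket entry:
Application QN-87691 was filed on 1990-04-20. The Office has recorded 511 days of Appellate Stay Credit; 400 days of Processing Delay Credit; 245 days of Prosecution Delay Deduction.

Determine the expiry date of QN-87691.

February 15, 2012

Base term: filing date + 20 years → 20 April 2010.
Appellate Stay Credit: +511 days → 13 September 2011.
Processing Delay Credit: +400 days → 17 October 2012.
Prosecution Delay Deduction: −245 days → 15 February 2012.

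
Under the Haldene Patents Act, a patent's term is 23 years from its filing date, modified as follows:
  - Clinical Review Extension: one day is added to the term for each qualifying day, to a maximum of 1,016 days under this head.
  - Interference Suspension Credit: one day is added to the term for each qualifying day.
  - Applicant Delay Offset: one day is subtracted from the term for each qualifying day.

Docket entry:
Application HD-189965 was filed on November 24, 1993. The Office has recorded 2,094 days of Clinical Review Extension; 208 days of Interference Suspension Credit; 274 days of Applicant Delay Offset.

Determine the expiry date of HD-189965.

Base term: filing date + 23 years → 24 November 2016.
Clinical Review Extension: 2094 days claimed exceeds the 1016-day cap, so +1016 days → 6 September 2019.
Interference Suspension Credit: +208 days → 1 April 2020.
Applicant Delay Offset: −274 days → 2 July 2019.

2019-07-02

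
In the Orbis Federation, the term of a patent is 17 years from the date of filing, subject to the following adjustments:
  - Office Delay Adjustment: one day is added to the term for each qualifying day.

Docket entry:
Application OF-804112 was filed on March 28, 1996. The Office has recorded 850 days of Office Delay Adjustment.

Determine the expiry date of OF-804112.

Base term: filing date + 17 years → 28 March 2013.
Office Delay Adjustment: +850 days → 26 July 2015.

2015-07-26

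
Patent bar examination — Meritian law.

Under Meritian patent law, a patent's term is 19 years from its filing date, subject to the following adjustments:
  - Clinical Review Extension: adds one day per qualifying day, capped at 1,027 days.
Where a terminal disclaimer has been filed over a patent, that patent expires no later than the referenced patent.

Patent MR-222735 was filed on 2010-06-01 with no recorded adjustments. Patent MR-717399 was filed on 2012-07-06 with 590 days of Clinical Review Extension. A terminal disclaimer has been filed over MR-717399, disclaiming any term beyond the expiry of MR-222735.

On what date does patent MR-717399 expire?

June 1, 2029

Natural term of MR-717399:
  Base: filing + 19 years → 6 July 2031.
  Clinical Review Extension: 590 days (within the 1027-day cap) → +590 days → 15 February 2033.
Expiry of referenced patent MR-222735:
  Base: filing + 19 years → 1 June 2029.
Terminal disclaimer: MR-717399 expires on the earlier of 15 February 2033 and 1 June 2029.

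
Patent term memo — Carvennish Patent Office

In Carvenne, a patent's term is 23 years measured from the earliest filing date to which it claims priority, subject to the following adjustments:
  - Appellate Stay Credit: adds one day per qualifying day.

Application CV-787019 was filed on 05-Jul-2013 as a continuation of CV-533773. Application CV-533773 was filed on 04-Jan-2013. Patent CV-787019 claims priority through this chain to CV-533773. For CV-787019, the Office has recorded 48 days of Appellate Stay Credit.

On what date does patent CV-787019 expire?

2036-02-21

Earliest priority filing: 4 January 2013.
Base term: 4 January 2013 + 23 years → 4 January 2036.
Appellate Stay Credit: +48 days → 21 February 2036.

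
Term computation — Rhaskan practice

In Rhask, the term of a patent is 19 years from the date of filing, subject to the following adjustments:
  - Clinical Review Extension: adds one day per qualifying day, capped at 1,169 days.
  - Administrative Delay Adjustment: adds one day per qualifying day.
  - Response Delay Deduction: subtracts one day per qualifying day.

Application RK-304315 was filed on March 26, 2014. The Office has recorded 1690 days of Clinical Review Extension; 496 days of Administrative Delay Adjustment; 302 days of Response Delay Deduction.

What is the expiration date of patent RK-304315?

2036-12-18

Base term: filing date + 19 years → 26 March 2033.
Clinical Review Extension: 1690 days claimed exceeds the 1169-day cap, so +1169 days → 7 June 2036.
Administrative Delay Adjustment: +496 days → 16 October 2037.
Response Delay Deduction: −302 days → 18 December 2036.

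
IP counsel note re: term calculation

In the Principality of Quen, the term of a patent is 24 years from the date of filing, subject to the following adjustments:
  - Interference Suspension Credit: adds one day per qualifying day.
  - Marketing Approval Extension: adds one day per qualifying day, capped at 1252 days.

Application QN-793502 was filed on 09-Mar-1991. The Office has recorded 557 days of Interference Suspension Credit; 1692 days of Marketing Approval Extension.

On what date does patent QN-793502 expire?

2020-02-20

Base term: filing date + 24 years → 9 March 2015.
Interference Suspension Credit: +557 days → 16 September 2016.
Marketing Approval Extension: 1692 days claimed exceeds the 1252-day cap, so +1252 days → 20 February 2020.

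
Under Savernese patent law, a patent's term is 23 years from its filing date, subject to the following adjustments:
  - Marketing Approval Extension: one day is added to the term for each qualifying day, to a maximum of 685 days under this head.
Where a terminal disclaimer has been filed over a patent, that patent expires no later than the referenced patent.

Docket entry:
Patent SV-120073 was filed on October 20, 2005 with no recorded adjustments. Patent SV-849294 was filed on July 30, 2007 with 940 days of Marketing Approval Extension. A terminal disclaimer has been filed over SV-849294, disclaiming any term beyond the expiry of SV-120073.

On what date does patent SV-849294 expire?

2028-10-20

Natural term of SV-849294:
  Base: filing + 23 years → 30 July 2030.
  Marketing Approval Extension: 940 days claimed exceeds the 685-day cap, so +685 days → 14 June 2032.
Expiry of referenced patent SV-120073:
  Base: filing + 23 years → 20 October 2028.
Terminal disclaimer: SV-849294 expires on the earlier of 14 June 2032 and 20 October 2028.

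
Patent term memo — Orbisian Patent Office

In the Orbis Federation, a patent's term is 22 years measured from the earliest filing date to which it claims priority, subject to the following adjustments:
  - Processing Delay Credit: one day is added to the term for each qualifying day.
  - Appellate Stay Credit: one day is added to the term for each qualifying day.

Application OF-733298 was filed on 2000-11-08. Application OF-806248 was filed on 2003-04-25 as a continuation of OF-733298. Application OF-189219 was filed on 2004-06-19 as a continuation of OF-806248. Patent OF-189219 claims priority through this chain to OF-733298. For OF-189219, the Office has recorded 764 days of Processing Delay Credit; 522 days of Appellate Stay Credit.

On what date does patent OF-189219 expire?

Earliest priority filing: 8 November 2000.
Base term: 8 November 2000 + 22 years → 8 November 2022.
Processing Delay Credit: +764 days → 11 December 2024.
Appellate Stay Credit: +522 days → 17 May 2026.

May 17, 2026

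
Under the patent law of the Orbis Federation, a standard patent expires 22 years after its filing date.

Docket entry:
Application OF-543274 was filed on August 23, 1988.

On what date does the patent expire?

Filing date + 22 years → 23 August 2010.

August 23, 2010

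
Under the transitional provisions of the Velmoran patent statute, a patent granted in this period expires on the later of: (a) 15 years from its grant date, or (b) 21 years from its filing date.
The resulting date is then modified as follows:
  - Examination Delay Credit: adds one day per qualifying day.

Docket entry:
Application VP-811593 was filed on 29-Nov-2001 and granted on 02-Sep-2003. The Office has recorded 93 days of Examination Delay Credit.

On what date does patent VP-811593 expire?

(a) grant + 15 years → 2 September 2018.
(b) filing + 21 years → 29 November 2022.
Later of the two: 29 November 2022.
Examination Delay Credit: +93 days → 2 March 2023.

2023-03-02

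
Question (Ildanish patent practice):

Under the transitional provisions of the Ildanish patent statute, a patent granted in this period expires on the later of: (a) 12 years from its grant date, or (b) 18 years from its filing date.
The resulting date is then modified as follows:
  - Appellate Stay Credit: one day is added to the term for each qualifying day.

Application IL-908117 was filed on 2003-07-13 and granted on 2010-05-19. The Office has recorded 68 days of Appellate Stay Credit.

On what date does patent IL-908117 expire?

(a) grant + 12 years → 19 May 2022.
(b) filing + 18 years → 13 July 2021.
Later of the two: 19 May 2022.
Appellate Stay Credit: +68 days → 26 July 2022.

July 26, 2022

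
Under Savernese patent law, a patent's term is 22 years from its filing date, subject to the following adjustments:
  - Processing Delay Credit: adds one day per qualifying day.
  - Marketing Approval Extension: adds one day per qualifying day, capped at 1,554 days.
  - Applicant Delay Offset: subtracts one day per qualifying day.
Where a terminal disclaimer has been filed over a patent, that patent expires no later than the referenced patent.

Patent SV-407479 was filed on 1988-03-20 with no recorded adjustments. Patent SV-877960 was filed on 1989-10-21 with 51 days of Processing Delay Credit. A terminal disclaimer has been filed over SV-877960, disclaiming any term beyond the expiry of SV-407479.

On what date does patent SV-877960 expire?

2010-03-20

Natural term of SV-877960:
  Base: filing + 22 years → 21 October 2011.
  Processing Delay Credit: +51 days → 11 December 2011.
Expiry of referenced patent SV-407479:
  Base: filing + 22 years → 20 March 2010.
Terminal disclaimer: SV-877960 expires on the earlier of 11 December 2011 and 20 March 2010.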